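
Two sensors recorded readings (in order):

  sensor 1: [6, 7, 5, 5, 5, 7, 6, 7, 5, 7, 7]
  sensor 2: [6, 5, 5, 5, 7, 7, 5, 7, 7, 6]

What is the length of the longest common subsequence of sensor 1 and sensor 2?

Pick 6 at sensor 1[1]=sensor 2[1] → 5 at sensor 1[3]=sensor 2[2] → 5 at sensor 1[4]=sensor 2[3] → 5 at sensor 1[5]=sensor 2[4] → 7 at sensor 1[6]=sensor 2[5] → 7 at sensor 1[8]=sensor 2[6] → 5 at sensor 1[9]=sensor 2[7] → 7 at sensor 1[10]=sensor 2[8] → 7 at sensor 1[11]=sensor 2[9]; all 9 values appear in both, in order. dp[11][10] = 9 confirms this is the maximum.

9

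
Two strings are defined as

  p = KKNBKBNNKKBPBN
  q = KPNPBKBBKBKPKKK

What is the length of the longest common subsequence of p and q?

Match K (p #1, q #1), N (p #3, q #3), B (p #4, q #5), K (p #5, q #6), B (p #6, q #8), K (p #9, q #9), K (p #10, q #11), P (p #12, q #12) — 8 characters in the same relative order in both, and the DP table's final entry dp[14][15] is also 8, so no common subsequence is longer.

8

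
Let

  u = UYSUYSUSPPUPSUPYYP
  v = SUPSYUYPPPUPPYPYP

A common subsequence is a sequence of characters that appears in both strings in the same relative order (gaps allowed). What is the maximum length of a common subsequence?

Match U at u[1]=v[2], then Y at u[2]=v[5], then U at u[4]=v[6], then Y at u[5]=v[7], then P at u[9]=v[9], then P at u[10]=v[10], then U at u[11]=v[11], then P at u[12]=v[12], then P at u[15]=v[13], then Y at u[16]=v[14], then Y at u[17]=v[16], then P at u[18]=v[17] — 12 characters in the same relative order in both. Since dp[18][17] = 12, nothing longer is possible.

12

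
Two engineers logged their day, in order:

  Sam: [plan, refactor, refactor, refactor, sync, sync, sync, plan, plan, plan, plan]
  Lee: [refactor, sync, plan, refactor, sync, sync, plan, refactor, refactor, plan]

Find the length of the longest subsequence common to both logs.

One common subsequence of length 6: plan at Sam[1]=Lee[3], then refactor at Sam[4]=Lee[4], then sync at Sam[6]=Lee[5], then sync at Sam[7]=Lee[6], then plan at Sam[8]=Lee[7], then plan at Sam[11]=Lee[10]. dp[11][10] = 6 confirms this is the maximum.

6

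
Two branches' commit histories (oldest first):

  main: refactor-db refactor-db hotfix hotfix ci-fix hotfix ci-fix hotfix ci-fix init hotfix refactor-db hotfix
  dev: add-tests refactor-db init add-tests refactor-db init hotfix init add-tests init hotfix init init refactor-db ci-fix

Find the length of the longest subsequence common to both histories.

6

One common subsequence of length 6: refactor-db (main #1, dev #2); then refactor-db (main #2, dev #5); then hotfix (main #3, dev #7); then hotfix (main #4, dev #11); then init (main #10, dev #13); then refactor-db (main #12, dev #14). The LCS DP gives dp[13][15] = 6, so this is optimal.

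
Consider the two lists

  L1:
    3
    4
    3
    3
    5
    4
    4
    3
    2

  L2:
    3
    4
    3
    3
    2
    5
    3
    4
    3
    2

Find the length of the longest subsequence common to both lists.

8

Let dp[i][j] be the LCS length of the first i values of L1 and the first j values of L2. dp[i][j] = dp[i-1][j-1]+1 when the i-th and j-th values match, else max(dp[i-1][j], dp[i][j-1]).
    ·  3  4  3  3  2  5  3  4  3  2
 ·  0  0  0  0  0  0  0  0  0  0  0
 3  0  1  1  1  1  1  1  1  1  1  1
 4  0  1  2  2  2  2  2  2  2  2  2
 3  0  1  2  3  3  3  3  3  3  3  3
 3  0  1  2  3  4  4  4  4  4  4  4
 5  0  1  2  3  4  4  5  5  5  5  5
 4  0  1  2  3  4  4  5  5  6  6  6
 4  0  1  2  3  4  4  5  5  6  6  6
 3  0  1  2  3  4  4  5  6  6  7  7
 2  0  1  2  3  4  5  5  6  6  7  8
dp[9][10] = 8. One LCS (by backtracking along matches): 3, 4, 3, 3, 5, 4, 3, 2.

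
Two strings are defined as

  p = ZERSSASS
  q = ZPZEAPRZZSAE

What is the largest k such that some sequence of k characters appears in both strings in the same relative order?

5

Let dp[i][j] be the LCS length of the first i characters of p and the first j characters of q. dp[i][j] = dp[i-1][j-1]+1 when the i-th and j-th characters match, else max(dp[i-1][j], dp[i][j-1]).
    ·  Z  P  Z  E  A  P  R  Z  Z  S  A  E
 ·  0  0  0  0  0  0  0  0  0  0  0  0  0
 Z  0  1  1  1  1  1  1  1  1  1  1  1  1
 E  0  1  1  1  2  2  2  2  2  2  2  2  2
 R  0  1  1  1  2  2  2  3  3  3  3  3  3
 S  0  1  1  1  2  2  2  3  3  3  4  4  4
 S  0  1  1  1  2  2  2  3  3  3  4  4  4
 A  0  1  1  1  2  3  3  3  3  3  4  5  5
 S  0  1  1  1  2  3  3  3  3  3  4  5  5
 S  0  1  1  1  2  3  3  3  3  3  4  5  5
dp[8][12] = 5. One LCS (by backtracking along matches): ZERSA.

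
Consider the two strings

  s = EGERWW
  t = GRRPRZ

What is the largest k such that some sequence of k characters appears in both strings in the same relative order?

2

Let dp[i][j] be the LCS length of the first i characters of s and the first j characters of t. dp[i][j] = dp[i-1][j-1]+1 when the i-th and j-th characters match, else max(dp[i-1][j], dp[i][j-1]).
    ·  G  R  R  P  R  Z
 ·  0  0  0  0  0  0  0
 E  0  0  0  0  0  0  0
 G  0  1  1  1  1  1  1
 E  0  1  1  1  1  1  1
 R  0  1  2  2  2  2  2
 W  0  1  2  2  2  2  2
 W  0  1  2  2  2  2  2
dp[6][6] = 2. One LCS (by backtracking along matches): GR.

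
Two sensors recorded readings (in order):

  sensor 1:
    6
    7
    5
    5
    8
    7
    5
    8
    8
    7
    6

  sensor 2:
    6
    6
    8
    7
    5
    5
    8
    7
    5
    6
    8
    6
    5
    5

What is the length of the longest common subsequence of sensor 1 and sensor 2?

9

Taking 6 at sensor 1[1]=sensor 2[2]; then 7 at sensor 1[2]=sensor 2[4]; then 5 at sensor 1[3]=sensor 2[5]; then 5 at sensor 1[4]=sensor 2[6]; then 8 at sensor 1[5]=sensor 2[7]; then 7 at sensor 1[6]=sensor 2[8]; then 5 at sensor 1[7]=sensor 2[9]; then 8 at sensor 1[9]=sensor 2[11]; then 6 at sensor 1[11]=sensor 2[12] gives a common subsequence of length 9. Since dp[11][14] = 9, nothing longer is possible.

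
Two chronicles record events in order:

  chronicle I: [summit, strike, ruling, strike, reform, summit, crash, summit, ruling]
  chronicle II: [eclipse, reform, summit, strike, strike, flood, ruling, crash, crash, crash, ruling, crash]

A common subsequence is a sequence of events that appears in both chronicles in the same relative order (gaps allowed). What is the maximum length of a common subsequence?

5

Pick summit [1,3]; then strike [2,5]; then ruling [3,7]; then crash [7,10]; then ruling [9,11]; all 5 events appear in both, in order, and the DP table's final entry dp[9][12] is also 5, so no common subsequence is longer.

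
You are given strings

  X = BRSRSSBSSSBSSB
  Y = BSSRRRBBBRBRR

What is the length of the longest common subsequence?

One common subsequence of length 6: B at X[1]=Y[1] → R at X[2]=Y[5] → R at X[4]=Y[6] → B at X[7]=Y[8] → B at X[11]=Y[9] → B at X[14]=Y[11]. The LCS DP gives dp[14][13] = 6, so this is optimal.

6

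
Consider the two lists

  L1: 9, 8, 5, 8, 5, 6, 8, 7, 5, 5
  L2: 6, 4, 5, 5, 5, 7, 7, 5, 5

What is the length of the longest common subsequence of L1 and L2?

5

Taking 5 [3,4], 5 [5,5], 7 [8,7], 5 [9,8], 5 [10,9] gives a common subsequence of length 5. dp[10][9] = 5 confirms this is the maximum.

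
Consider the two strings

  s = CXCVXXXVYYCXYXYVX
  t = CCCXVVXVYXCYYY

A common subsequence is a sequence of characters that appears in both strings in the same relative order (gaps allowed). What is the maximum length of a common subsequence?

One common subsequence of length 9: C at s[1]=t[3], X at s[2]=t[4], V at s[4]=t[6], X at s[7]=t[7], V at s[8]=t[8], Y at s[9]=t[9], Y at s[10]=t[12], Y at s[13]=t[13], Y at s[15]=t[14]. Since dp[17][14] = 9, nothing longer is possible.

9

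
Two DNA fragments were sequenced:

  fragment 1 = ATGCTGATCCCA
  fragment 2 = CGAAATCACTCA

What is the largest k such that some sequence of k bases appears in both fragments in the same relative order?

8

Pick C (fragment 1 #4, fragment 2 #1), then G (fragment 1 #6, fragment 2 #2), then A (fragment 1 #7, fragment 2 #5), then T (fragment 1 #8, fragment 2 #6), then C (fragment 1 #9, fragment 2 #7), then C (fragment 1 #10, fragment 2 #9), then C (fragment 1 #11, fragment 2 #11), then A (fragment 1 #12, fragment 2 #12); all 8 bases appear in both, in order, and the DP table's final entry dp[12][12] is also 8, so no common subsequence is longer.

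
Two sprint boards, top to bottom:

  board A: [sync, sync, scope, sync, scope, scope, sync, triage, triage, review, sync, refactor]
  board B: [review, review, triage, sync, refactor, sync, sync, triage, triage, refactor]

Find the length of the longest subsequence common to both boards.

Taking sync (board A #1, board B #4) → sync (board A #4, board B #6) → sync (board A #7, board B #7) → triage (board A #8, board B #8) → triage (board A #9, board B #9) → refactor (board A #12, board B #10) gives a common subsequence of length 6. dp[12][10] = 6 confirms this is the maximum.

6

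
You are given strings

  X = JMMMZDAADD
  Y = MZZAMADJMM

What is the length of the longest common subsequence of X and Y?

5

Let dp[i][j] be the LCS length of the first i characters of X and the first j characters of Y. dp[i][j] = dp[i-1][j-1]+1 when the i-th and j-th characters match, else max(dp[i-1][j], dp[i][j-1]).
    ·  M  Z  Z  A  M  A  D  J  M  M
 ·  0  0  0  0  0  0  0  0  0  0  0
 J  0  0  0  0  0  0  0  0  1  1  1
 M  0  1  1  1  1  1  1  1  1  2  2
 M  0  1  1  1  1  2  2  2  2  2  3
 M  0  1  1  1  1  2  2  2  2  3  3
 Z  0  1  2  2  2  2  2  2  2  3  3
 D  0  1  2  2  2  2  2  3  3  3  3
 A  0  1  2  2  3  3  3  3  3  3  3
 A  0  1  2  2  3  3  4  4  4  4  4
 D  0  1  2  2  3  3  4  5  5  5  5
 D  0  1  2  2  3  3  4  5  5  5  5
dp[10][10] = 5. One LCS (by backtracking along matches): MZAAD.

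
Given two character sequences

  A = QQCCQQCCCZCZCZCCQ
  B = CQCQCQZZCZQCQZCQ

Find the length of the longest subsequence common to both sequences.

Taking Q (A #1, B #2) → Q (A #2, B #4) → C (A #4, B #5) → Q (A #5, B #6) → Z (A #10, B #8) → C (A #11, B #9) → Z (A #12, B #10) → C (A #13, B #12) → Z (A #14, B #14) → C (A #16, B #15) → Q (A #17, B #16) gives a common subsequence of length 11, and the DP table's final entry dp[17][16] is also 11, so no common subsequence is longer.

11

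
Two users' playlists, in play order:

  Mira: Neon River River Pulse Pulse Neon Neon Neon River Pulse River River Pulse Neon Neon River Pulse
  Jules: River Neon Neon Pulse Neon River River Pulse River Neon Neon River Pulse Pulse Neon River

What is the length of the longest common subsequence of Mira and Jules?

11

Match Neon at Mira[1]=Jules[5], then River at Mira[2]=Jules[6], then River at Mira[3]=Jules[7], then Pulse at Mira[4]=Jules[8], then Neon at Mira[7]=Jules[10], then Neon at Mira[8]=Jules[11], then River at Mira[9]=Jules[12], then Pulse at Mira[10]=Jules[13], then Pulse at Mira[13]=Jules[14], then Neon at Mira[15]=Jules[15], then River at Mira[16]=Jules[16] — 11 songs in the same relative order in both. Since dp[17][16] = 11, nothing longer is possible.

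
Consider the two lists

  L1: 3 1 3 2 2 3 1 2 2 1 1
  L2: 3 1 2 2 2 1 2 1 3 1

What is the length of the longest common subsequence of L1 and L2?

8

Taking 3 [1,1]; then 1 [2,2]; then 2 [4,4]; then 2 [5,5]; then 1 [7,6]; then 2 [9,7]; then 1 [10,8]; then 1 [11,10] gives a common subsequence of length 8. The LCS DP gives dp[11][10] = 8, so this is optimal.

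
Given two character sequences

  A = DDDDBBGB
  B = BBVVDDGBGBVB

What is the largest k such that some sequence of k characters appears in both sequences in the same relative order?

Taking D [1,5] → D [2,6] → B [5,8] → B [6,10] → B [8,12] gives a common subsequence of length 5. The LCS DP gives dp[8][12] = 5, so this is optimal.

5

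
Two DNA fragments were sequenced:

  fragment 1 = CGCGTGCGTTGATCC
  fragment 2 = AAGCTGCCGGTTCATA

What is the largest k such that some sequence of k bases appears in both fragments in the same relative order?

Pick G [2,3] → C [3,4] → T [5,5] → G [6,6] → C [7,8] → G [8,10] → T [9,11] → T [10,12] → A [12,14] → T [13,15]; all 10 bases appear in both, in order. The LCS DP gives dp[15][16] = 10, so this is optimal.

10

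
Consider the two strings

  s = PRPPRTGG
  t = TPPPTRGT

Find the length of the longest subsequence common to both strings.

Let dp[i][j] be the LCS length of the first i characters of s and the first j characters of t. dp[i][j] = dp[i-1][j-1]+1 when the i-th and j-th characters match, else max(dp[i-1][j], dp[i][j-1]).
    ·  T  P  P  P  T  R  G  T
 ·  0  0  0  0  0  0  0  0  0
 P  0  0  1  1  1  1  1  1  1
 R  0  0  1  1  1  1  2  2  2
 P  0  0  1  2  2  2  2  2  2
 P  0  0  1  2  3  3  3  3  3
 R  0  0  1  2  3  3  4  4  4
 T  0  1  1  2  3  4  4  4  5
 G  0  1  1  2  3  4  4  5  5
 G  0  1  1  2  3  4  4  5  5
dp[8][8] = 5. One LCS (by backtracking along matches): PPPRT.

5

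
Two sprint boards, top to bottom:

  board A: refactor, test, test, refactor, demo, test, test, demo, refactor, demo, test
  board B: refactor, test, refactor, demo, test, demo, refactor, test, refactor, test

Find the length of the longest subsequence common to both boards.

Pick refactor [1,1]; then test [3,2]; then refactor [4,3]; then demo [5,4]; then test [6,5]; then test [7,8]; then refactor [9,9]; then test [11,10]; all 8 tasks appear in both, in order. dp[11][10] = 8 confirms this is the maximum.

8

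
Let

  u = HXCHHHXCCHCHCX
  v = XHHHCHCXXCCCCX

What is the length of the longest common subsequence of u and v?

One common subsequence of length 10: H at u[1]=v[2], then H at u[4]=v[3], then H at u[5]=v[4], then H at u[6]=v[6], then X at u[7]=v[9], then C at u[8]=v[10], then C at u[9]=v[11], then C at u[11]=v[12], then C at u[13]=v[13], then X at u[14]=v[14]. The LCS DP gives dp[14][14] = 10, so this is optimal.

10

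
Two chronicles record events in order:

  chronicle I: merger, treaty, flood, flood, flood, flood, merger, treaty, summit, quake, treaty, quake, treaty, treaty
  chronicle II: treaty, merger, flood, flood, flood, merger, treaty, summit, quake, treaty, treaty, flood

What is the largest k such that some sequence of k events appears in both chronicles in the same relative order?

Pick merger at chronicle I[1]=chronicle II[2]; then flood at chronicle I[4]=chronicle II[3]; then flood at chronicle I[5]=chronicle II[4]; then flood at chronicle I[6]=chronicle II[5]; then merger at chronicle I[7]=chronicle II[6]; then treaty at chronicle I[8]=chronicle II[7]; then summit at chronicle I[9]=chronicle II[8]; then quake at chronicle I[10]=chronicle II[9]; then treaty at chronicle I[11]=chronicle II[10]; then treaty at chronicle I[13]=chronicle II[11]; all 10 events appear in both, in order. The LCS DP gives dp[14][12] = 10, so this is optimal.

10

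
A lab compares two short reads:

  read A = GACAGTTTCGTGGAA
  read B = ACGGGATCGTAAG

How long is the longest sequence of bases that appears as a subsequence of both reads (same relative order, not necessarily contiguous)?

Taking A at read A[2]=read B[1], then C at read A[3]=read B[2], then A at read A[4]=read B[6], then T at read A[8]=read B[7], then C at read A[9]=read B[8], then G at read A[10]=read B[9], then T at read A[11]=read B[10], then A at read A[14]=read B[11], then A at read A[15]=read B[12] gives a common subsequence of length 9. The LCS DP gives dp[15][13] = 9, so this is optimal.

9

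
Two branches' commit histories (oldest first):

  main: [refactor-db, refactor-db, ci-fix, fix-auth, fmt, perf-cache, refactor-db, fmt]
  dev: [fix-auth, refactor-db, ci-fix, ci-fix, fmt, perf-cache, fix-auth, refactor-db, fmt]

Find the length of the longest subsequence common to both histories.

One common subsequence of length 6: refactor-db [1,2]; then ci-fix [3,4]; then fmt [5,5]; then perf-cache [6,6]; then refactor-db [7,8]; then fmt [8,9]. The LCS DP gives dp[8][9] = 6, so this is optimal.

6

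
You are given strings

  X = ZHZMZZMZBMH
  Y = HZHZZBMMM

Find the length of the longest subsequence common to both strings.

6

Let dp[i][j] be the LCS length of the first i characters of X and the first j characters of Y. dp[i][j] = dp[i-1][j-1]+1 when the i-th and j-th characters match, else max(dp[i-1][j], dp[i][j-1]).
    ·  H  Z  H  Z  Z  B  M  M  M
 ·  0  0  0  0  0  0  0  0  0  0
 Z  0  0  1  1  1  1  1  1  1  1
 H  0  1  1  2  2  2  2  2  2  2
 Z  0  1  2  2  3  3  3  3  3  3
 M  0  1  2  2  3  3  3  4  4  4
 Z  0  1  2  2  3  4  4  4  4  4
 Z  0  1  2  2  3  4  4  4  4  4
 M  0  1  2  2  3  4  4  5  5  5
 Z  0  1  2  2  3  4  4  5  5  5
 B  0  1  2  2  3  4  5  5  5  5
 M  0  1  2  2  3  4  5  6  6  6
 H  0  1  2  3  3  4  5  6  6  6
dp[11][9] = 6. One LCS (by backtracking along matches): ZHZMMM.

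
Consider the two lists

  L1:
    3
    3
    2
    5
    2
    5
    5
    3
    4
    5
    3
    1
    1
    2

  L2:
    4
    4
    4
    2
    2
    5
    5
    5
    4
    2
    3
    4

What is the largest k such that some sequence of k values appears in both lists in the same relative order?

6

Match 2 (L1 #3, L2 #5); then 5 (L1 #4, L2 #6); then 5 (L1 #6, L2 #7); then 5 (L1 #7, L2 #8); then 3 (L1 #8, L2 #11); then 4 (L1 #9, L2 #12) — 6 values in the same relative order in both. dp[14][12] = 6 confirms this is the maximum.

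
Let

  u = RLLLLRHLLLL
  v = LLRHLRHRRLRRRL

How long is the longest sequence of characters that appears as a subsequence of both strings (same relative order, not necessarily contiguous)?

Taking L at u[2]=v[1], then L at u[3]=v[2], then L at u[5]=v[5], then R at u[6]=v[6], then H at u[7]=v[7], then L at u[8]=v[10], then L at u[11]=v[14] gives a common subsequence of length 7. The LCS DP gives dp[11][14] = 7, so this is optimal.

7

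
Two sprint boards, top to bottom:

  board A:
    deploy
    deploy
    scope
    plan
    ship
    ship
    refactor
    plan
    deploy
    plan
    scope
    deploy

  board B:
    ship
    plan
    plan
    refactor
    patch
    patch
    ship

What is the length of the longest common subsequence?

3

Match ship (board A #6, board B #1); then plan (board A #8, board B #2); then plan (board A #10, board B #3) — 3 tasks in the same relative order in both. The LCS DP gives dp[12][7] = 3, so this is optimal.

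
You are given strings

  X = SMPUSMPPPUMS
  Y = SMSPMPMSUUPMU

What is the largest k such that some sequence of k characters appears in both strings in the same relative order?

One common subsequence of length 7: S [1,1], M [2,2], P [3,4], M [6,5], P [7,6], P [8,11], U [10,13]. dp[12][13] = 7 confirms this is the maximum.

7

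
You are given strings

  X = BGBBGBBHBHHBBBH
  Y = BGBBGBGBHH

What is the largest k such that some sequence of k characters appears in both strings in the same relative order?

9

Let dp[i][j] be the LCS length of the first i characters of X and the first j characters of Y. dp[i][j] = dp[i-1][j-1]+1 when the i-th and j-th characters match, else max(dp[i-1][j], dp[i][j-1]).
    ·  B  G  B  B  G  B  G  B  H  H
 ·  0  0  0  0  0  0  0  0  0  0  0
 B  0  1  1  1  1  1  1  1  1  1  1
 G  0  1  2  2  2  2  2  2  2  2  2
 B  0  1  2  3  3  3  3  3  3  3  3
 B  0  1  2  3  4  4  4  4  4  4  4
 G  0  1  2  3  4  5  5  5  5  5  5
 B  0  1  2  3  4  5  6  6  6  6  6
 B  0  1  2  3  4  5  6  6  7  7  7
 H  0  1  2  3  4  5  6  6  7  8  8
 B  0  1  2  3  4  5  6  6  7  8  8
 H  0  1  2  3  4  5  6  6  7  8  9
 H  0  1  2  3  4  5  6  6  7  8  9
 B  0  1  2  3  4  5  6  6  7  8  9
 B  0  1  2  3  4  5  6  6  7  8  9
 B  0  1  2  3  4  5  6  6  7  8  9
 H  0  1  2  3  4  5  6  6  7  8  9
dp[15][10] = 9. One LCS (by backtracking along matches): BGBBGBBHH.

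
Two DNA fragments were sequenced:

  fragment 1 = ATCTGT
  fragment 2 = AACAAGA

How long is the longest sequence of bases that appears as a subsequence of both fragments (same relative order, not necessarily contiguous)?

Match A at fragment 1[1]=fragment 2[2], C at fragment 1[3]=fragment 2[3], G at fragment 1[5]=fragment 2[6] — 3 bases in the same relative order in both. Since dp[6][7] = 3, nothing longer is possible.

3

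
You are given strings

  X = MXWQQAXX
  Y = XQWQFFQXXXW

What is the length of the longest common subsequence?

Let dp[i][j] be the LCS length of the first i characters of X and the first j characters of Y. dp[i][j] = dp[i-1][j-1]+1 when the i-th and j-th characters match, else max(dp[i-1][j], dp[i][j-1]).
    ·  X  Q  W  Q  F  F  Q  X  X  X  W
 ·  0  0  0  0  0  0  0  0  0  0  0  0
 M  0  0  0  0  0  0  0  0  0  0  0  0
 X  0  1  1  1  1  1  1  1  1  1  1  1
 W  0  1  1  2  2  2  2  2  2  2  2  2
 Q  0  1  2  2  3  3  3  3  3  3  3  3
 Q  0  1  2  2  3  3  3  4  4  4  4  4
 A  0  1  2  2  3  3  3  4  4  4  4  4
 X  0  1  2  2  3  3  3  4  5  5  5  5
 X  0  1  2  2  3  3  3  4  5  6  6  6
dp[8][11] = 6. One LCS (by backtracking along matches): XWQQXX.

6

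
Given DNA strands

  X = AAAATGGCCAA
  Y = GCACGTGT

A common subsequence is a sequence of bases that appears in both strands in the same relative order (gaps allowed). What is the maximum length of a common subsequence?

3

Pick A at X[1]=Y[3]; then T at X[5]=Y[6]; then G at X[6]=Y[7]; all 3 bases appear in both, in order. dp[11][8] = 3 confirms this is the maximum.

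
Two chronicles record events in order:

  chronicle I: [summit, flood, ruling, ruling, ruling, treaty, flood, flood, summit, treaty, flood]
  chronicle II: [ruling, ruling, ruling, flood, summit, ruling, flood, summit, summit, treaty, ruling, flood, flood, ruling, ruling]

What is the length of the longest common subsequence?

8

Match ruling [3,1], then ruling [4,2], then ruling [5,3], then flood [7,4], then flood [8,7], then summit [9,9], then treaty [10,10], then flood [11,13] — 8 events in the same relative order in both. Since dp[11][15] = 8, nothing longer is possible.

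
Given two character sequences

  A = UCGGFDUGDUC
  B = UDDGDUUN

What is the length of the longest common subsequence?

Pick U (A #1, B #1), G (A #4, B #4), D (A #6, B #5), U (A #7, B #6), U (A #10, B #7); all 5 characters appear in both, in order, and the DP table's final entry dp[11][8] is also 5, so no common subsequence is longer.

5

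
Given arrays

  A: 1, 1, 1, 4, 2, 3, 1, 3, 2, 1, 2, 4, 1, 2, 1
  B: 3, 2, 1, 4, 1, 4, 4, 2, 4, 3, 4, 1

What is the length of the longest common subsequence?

7

Pick 1 (A #1, B #3), 1 (A #2, B #5), 4 (A #4, B #7), 2 (A #5, B #8), 3 (A #8, B #10), 4 (A #12, B #11), 1 (A #15, B #12); all 7 values appear in both, in order. Since dp[15][12] = 7, nothing longer is possible.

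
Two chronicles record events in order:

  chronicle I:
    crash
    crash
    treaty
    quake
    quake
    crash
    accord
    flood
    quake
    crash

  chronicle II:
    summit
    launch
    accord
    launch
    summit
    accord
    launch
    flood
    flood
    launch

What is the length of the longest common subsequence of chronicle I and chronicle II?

Pick accord (chronicle I #7, chronicle II #6), then flood (chronicle I #8, chronicle II #9); all 2 events appear in both, in order. Since dp[10][10] = 2, nothing longer is possible.

2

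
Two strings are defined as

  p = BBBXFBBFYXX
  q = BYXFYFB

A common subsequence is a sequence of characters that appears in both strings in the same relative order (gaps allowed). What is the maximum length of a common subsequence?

4

Taking B (p #1, q #1); then X (p #4, q #3); then F (p #5, q #6); then B (p #7, q #7) gives a common subsequence of length 4. dp[11][7] = 4 confirms this is the maximum.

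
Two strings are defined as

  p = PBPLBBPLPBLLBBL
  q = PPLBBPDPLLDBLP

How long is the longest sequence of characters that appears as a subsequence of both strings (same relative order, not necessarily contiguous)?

11

Match P [1,1], P [3,2], L [4,3], B [5,4], B [6,5], P [7,6], P [9,8], L [11,9], L [12,10], B [14,12], L [15,13] — 11 characters in the same relative order in both, and the DP table's final entry dp[15][14] is also 11, so no common subsequence is longer.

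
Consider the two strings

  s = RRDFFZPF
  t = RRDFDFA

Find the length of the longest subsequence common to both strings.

Pick R at s[1]=t[1]; then R at s[2]=t[2]; then D at s[3]=t[3]; then F at s[4]=t[4]; then F at s[5]=t[6]; all 5 characters appear in both, in order, and the DP table's final entry dp[8][7] is also 5, so no common subsequence is longer.

5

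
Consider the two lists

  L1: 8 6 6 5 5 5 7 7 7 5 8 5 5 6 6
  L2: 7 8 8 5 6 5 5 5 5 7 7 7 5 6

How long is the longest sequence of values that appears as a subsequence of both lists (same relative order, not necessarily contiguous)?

Match 8 [1,3], 6 [2,5], 5 [4,7], 5 [5,8], 5 [6,9], 7 [7,10], 7 [8,11], 7 [9,12], 5 [13,13], 6 [15,14] — 10 values in the same relative order in both. dp[15][14] = 10 confirms this is the maximum.

10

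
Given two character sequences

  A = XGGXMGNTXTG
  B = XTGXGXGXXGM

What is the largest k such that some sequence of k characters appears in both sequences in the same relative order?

Let dp[i][j] be the LCS length of the first i characters of A and the first j characters of B. dp[i][j] = dp[i-1][j-1]+1 when the i-th and j-th characters match, else max(dp[i-1][j], dp[i][j-1]).
    ·  X  T  G  X  G  X  G  X  X  G  M
 ·  0  0  0  0  0  0  0  0  0  0  0  0
 X  0  1  1  1  1  1  1  1  1  1  1  1
 G  0  1  1  2  2  2  2  2  2  2  2  2
 G  0  1  1  2  2  3  3  3  3  3  3  3
 X  0  1  1  2  3  3  4  4  4  4  4  4
 M  0  1  1  2  3  3  4  4  4  4  4  5
 G  0  1  1  2  3  4  4  5  5  5  5  5
 N  0  1  1  2  3  4  4  5  5  5  5  5
 T  0  1  2  2  3  4  4  5  5  5  5  5
 X  0  1  2  2  3  4  5  5  6  6  6  6
 T  0  1  2  2  3  4  5  5  6  6  6  6
 G  0  1  2  3  3  4  5  6  6  6  7  7
dp[11][11] = 7. One LCS (by backtracking along matches): XGGXGXG.

7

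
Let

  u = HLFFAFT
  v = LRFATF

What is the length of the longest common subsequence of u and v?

4

Let dp[i][j] be the LCS length of the first i characters of u and the first j characters of v. dp[i][j] = dp[i-1][j-1]+1 when the i-th and j-th characters match, else max(dp[i-1][j], dp[i][j-1]).
    ·  L  R  F  A  T  F
 ·  0  0  0  0  0  0  0
 H  0  0  0  0  0  0  0
 L  0  1  1  1  1  1  1
 F  0  1  1  2  2  2  2
 F  0  1  1  2  2  2  3
 A  0  1  1  2  3  3  3
 F  0  1  1  2  3  3  4
 T  0  1  1  2  3  4  4
dp[7][6] = 4. One LCS (by backtracking along matches): LFAF.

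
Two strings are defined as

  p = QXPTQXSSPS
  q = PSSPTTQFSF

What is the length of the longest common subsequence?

Pick P at p[3]=q[1] → S at p[7]=q[2] → S at p[8]=q[3] → P at p[9]=q[4] → S at p[10]=q[9]; all 5 characters appear in both, in order. Since dp[10][10] = 5, nothing longer is possible.

5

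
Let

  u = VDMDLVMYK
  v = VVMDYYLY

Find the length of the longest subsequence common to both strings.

5

Pick V [1,2], M [3,3], D [4,4], L [5,7], Y [8,8]; all 5 characters appear in both, in order. The LCS DP gives dp[9][8] = 5, so this is optimal.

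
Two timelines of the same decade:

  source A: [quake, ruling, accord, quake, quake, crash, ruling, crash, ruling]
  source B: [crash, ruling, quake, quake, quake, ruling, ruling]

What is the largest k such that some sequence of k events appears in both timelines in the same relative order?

Pick quake at source A[1]=source B[3], quake at source A[4]=source B[4], quake at source A[5]=source B[5], ruling at source A[7]=source B[6], ruling at source A[9]=source B[7]; all 5 events appear in both, in order. Since dp[9][7] = 5, nothing longer is possible.

5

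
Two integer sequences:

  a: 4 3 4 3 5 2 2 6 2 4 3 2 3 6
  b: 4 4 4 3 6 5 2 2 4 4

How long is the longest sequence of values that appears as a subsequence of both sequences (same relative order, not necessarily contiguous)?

7

Let dp[i][j] be the LCS length of the first i values of a and the first j values of b. dp[i][j] = dp[i-1][j-1]+1 when the i-th and j-th values match, else max(dp[i-1][j], dp[i][j-1]).
    ·  4  4  4  3  6  5  2  2  4  4
 ·  0  0  0  0  0  0  0  0  0  0  0
 4  0  1  1  1  1  1  1  1  1  1  1
 3  0  1  1  1  2  2  2  2  2  2  2
 4  0  1  2  2  2  2  2  2  2  3  3
 3  0  1  2  2  3  3  3  3  3  3  3
 5  0  1  2  2  3  3  4  4  4  4  4
 2  0  1  2  2  3  3  4  5  5  5  5
 2  0  1  2  2  3  3  4  5  6  6  6
 6  0  1  2  2  3  4  4  5  6  6  6
 2  0  1  2  2  3  4  4  5  6  6  6
 4  0  1  2  3  3  4  4  5  6  7  7
 3  0  1  2  3  4  4  4  5  6  7  7
 2  0  1  2  3  4  4  4  5  6  7  7
 3  0  1  2  3  4  4  4  5  6  7  7
 6  0  1  2  3  4  5  5  5  6  7  7
dp[14][10] = 7. One LCS (by backtracking along matches): 4, 4, 3, 5, 2, 2, 4.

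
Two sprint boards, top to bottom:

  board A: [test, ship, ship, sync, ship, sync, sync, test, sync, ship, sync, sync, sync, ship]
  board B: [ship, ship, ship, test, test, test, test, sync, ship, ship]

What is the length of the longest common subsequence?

Match ship at board A[2]=board B[1]; then ship at board A[3]=board B[2]; then ship at board A[5]=board B[3]; then test at board A[8]=board B[7]; then sync at board A[9]=board B[8]; then ship at board A[10]=board B[9]; then ship at board A[14]=board B[10] — 7 tasks in the same relative order in both. The LCS DP gives dp[14][10] = 7, so this is optimal.

7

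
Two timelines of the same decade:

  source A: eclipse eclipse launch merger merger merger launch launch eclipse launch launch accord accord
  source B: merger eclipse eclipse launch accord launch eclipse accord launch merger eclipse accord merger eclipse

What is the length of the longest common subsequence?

7

Match eclipse [1,2], then eclipse [2,3], then launch [3,4], then launch [7,6], then launch [8,9], then eclipse [9,11], then accord [12,12] — 7 events in the same relative order in both, and the DP table's final entry dp[13][14] is also 7, so no common subsequence is longer.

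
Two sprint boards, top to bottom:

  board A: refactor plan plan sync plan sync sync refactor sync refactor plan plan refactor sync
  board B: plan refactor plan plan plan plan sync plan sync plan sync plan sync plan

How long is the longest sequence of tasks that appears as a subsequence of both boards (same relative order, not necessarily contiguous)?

Pick refactor [1,2], then plan [2,5], then plan [3,6], then sync [4,7], then plan [5,8], then sync [6,9], then sync [7,11], then sync [9,13], then plan [12,14]; all 9 tasks appear in both, in order. dp[14][14] = 9 confirms this is the maximum.

9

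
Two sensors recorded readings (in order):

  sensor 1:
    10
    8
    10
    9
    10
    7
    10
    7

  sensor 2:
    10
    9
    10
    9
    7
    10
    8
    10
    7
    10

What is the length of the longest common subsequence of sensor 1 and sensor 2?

6

Let dp[i][j] be the LCS length of the first i values of sensor 1 and the first j values of sensor 2. dp[i][j] = dp[i-1][j-1]+1 when the i-th and j-th values match, else max(dp[i-1][j], dp[i][j-1]).
    · 10  9 10  9  7 10  8 10  7 10
 ·  0  0  0  0  0  0  0  0  0  0  0
10  0  1  1  1  1  1  1  1  1  1  1
 8  0  1  1  1  1  1  1  2  2  2  2
10  0  1  1  2  2  2  2  2  3  3  3
 9  0  1  2  2  3  3  3  3  3  3  3
10  0  1  2  3  3  3  4  4  4  4  4
 7  0  1  2  3  3  4  4  4  4  5  5
10  0  1  2  3  3  4  5  5  5  5  6
 7  0  1  2  3  3  4  5  5  5  6  6
dp[8][10] = 6. One LCS (by backtracking along matches): 10, 10, 9, 10, 7, 10.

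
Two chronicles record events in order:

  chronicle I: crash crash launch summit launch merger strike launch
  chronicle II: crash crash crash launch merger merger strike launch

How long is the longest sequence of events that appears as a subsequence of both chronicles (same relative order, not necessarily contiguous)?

Taking crash at chronicle I[1]=chronicle II[2], then crash at chronicle I[2]=chronicle II[3], then launch at chronicle I[3]=chronicle II[4], then merger at chronicle I[6]=chronicle II[6], then strike at chronicle I[7]=chronicle II[7], then launch at chronicle I[8]=chronicle II[8] gives a common subsequence of length 6. The LCS DP gives dp[8][8] = 6, so this is optimal.

6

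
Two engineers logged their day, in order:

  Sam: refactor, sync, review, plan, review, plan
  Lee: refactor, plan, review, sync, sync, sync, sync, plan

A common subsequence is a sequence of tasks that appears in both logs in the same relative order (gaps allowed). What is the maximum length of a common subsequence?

4

Taking refactor (Sam #1, Lee #1), then plan (Sam #4, Lee #2), then review (Sam #5, Lee #3), then plan (Sam #6, Lee #8) gives a common subsequence of length 4. The LCS DP gives dp[6][8] = 4, so this is optimal.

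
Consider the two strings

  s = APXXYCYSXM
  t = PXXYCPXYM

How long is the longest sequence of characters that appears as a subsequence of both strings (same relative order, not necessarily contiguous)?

Let dp[i][j] be the LCS length of the first i characters of s and the first j characters of t. dp[i][j] = dp[i-1][j-1]+1 when the i-th and j-th characters match, else max(dp[i-1][j], dp[i][j-1]).
    ·  P  X  X  Y  C  P  X  Y  M
 ·  0  0  0  0  0  0  0  0  0  0
 A  0  0  0  0  0  0  0  0  0  0
 P  0  1  1  1  1  1  1  1  1  1
 X  0  1  2  2  2  2  2  2  2  2
 X  0  1  2  3  3  3  3  3  3  3
 Y  0  1  2  3  4  4  4  4  4  4
 C  0  1  2  3  4  5  5  5  5  5
 Y  0  1  2  3  4  5  5  5  6  6
 S  0  1  2  3  4  5  5  5  6  6
 X  0  1  2  3  4  5  5  6  6  6
 M  0  1  2  3  4  5  5  6  6  7
dp[10][9] = 7. One LCS (by backtracking along matches): PXXYCYM.

7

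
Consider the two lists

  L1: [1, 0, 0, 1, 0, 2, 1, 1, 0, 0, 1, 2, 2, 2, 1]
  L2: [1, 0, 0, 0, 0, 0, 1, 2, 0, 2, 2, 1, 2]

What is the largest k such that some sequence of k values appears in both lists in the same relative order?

One common subsequence of length 11: 1 (L1 #1, L2 #1), then 0 (L1 #2, L2 #2), then 0 (L1 #3, L2 #3), then 0 (L1 #5, L2 #4), then 0 (L1 #9, L2 #5), then 0 (L1 #10, L2 #6), then 1 (L1 #11, L2 #7), then 2 (L1 #12, L2 #8), then 2 (L1 #13, L2 #10), then 2 (L1 #14, L2 #11), then 1 (L1 #15, L2 #12). Since dp[15][13] = 11, nothing longer is possible.

11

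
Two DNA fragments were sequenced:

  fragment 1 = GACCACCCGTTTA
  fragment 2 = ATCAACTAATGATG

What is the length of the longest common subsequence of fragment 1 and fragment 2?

Pick A at fragment 1[2]=fragment 2[1], C at fragment 1[3]=fragment 2[3], A at fragment 1[5]=fragment 2[5], C at fragment 1[8]=fragment 2[6], T at fragment 1[10]=fragment 2[7], T at fragment 1[11]=fragment 2[10], T at fragment 1[12]=fragment 2[13]; all 7 bases appear in both, in order. Since dp[13][14] = 7, nothing longer is possible.

7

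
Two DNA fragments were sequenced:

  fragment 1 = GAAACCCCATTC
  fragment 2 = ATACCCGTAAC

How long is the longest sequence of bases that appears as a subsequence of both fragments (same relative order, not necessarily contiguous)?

7

Let dp[i][j] be the LCS length of the first i bases of fragment 1 and the first j bases of fragment 2. dp[i][j] = dp[i-1][j-1]+1 when the i-th and j-th bases match, else max(dp[i-1][j], dp[i][j-1]).
    ·  A  T  A  C  C  C  G  T  A  A  C
 ·  0  0  0  0  0  0  0  0  0  0  0  0
 G  0  0  0  0  0  0  0  1  1  1  1  1
 A  0  1  1  1  1  1  1  1  1  2  2  2
 A  0  1  1  2  2  2  2  2  2  2  3  3
 A  0  1  1  2  2  2  2  2  2  3  3  3
 C  0  1  1  2  3  3  3  3  3  3  3  4
 C  0  1  1  2  3  4  4  4  4  4  4  4
 C  0  1  1  2  3  4  5  5  5  5  5  5
 C  0  1  1  2  3  4  5  5  5  5  5  6
 A  0  1  1  2  3  4  5  5  5  6  6  6
 T  0  1  2  2  3  4  5  5  6  6  6  6
 T  0  1  2  2  3  4  5  5  6  6  6  6
 C  0  1  2  2  3  4  5  5  6  6  6  7
dp[12][11] = 7. One LCS (by backtracking along matches): AACCCAC.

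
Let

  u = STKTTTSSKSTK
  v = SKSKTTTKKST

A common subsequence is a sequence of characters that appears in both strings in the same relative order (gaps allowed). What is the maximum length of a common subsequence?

Let dp[i][j] be the LCS length of the first i characters of u and the first j characters of v. dp[i][j] = dp[i-1][j-1]+1 when the i-th and j-th characters match, else max(dp[i-1][j], dp[i][j-1]).
    ·  S  K  S  K  T  T  T  K  K  S  T
 ·  0  0  0  0  0  0  0  0  0  0  0  0
 S  0  1  1  1  1  1  1  1  1  1  1  1
 T  0  1  1  1  1  2  2  2  2  2  2  2
 K  0  1  2  2  2  2  2  2  3  3  3  3
 T  0  1  2  2  2  3  3  3  3  3  3  4
 T  0  1  2  2  2  3  4  4  4  4  4  4
 T  0  1  2  2  2  3  4  5  5  5  5  5
 S  0  1  2  3  3  3  4  5  5  5  6  6
 S  0  1  2  3  3  3  4  5  5  5  6  6
 K  0  1  2  3  4  4  4  5  6  6  6  6
 S  0  1  2  3  4  4  4  5  6  6  7  7
 T  0  1  2  3  4  5  5  5  6  6  7  8
 K  0  1  2  3  4  5  5  5  6  7  7  8
dp[12][11] = 8. One LCS (by backtracking along matches): SKTTTKST.

8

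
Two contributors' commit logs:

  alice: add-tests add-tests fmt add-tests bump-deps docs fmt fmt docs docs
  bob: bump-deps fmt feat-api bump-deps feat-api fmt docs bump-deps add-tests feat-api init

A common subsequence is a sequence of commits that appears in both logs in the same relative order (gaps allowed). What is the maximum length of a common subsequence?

4

Pick fmt (alice #3, bob #2), then bump-deps (alice #5, bob #4), then fmt (alice #8, bob #6), then docs (alice #9, bob #7); all 4 commits appear in both, in order. Since dp[10][11] = 4, nothing longer is possible.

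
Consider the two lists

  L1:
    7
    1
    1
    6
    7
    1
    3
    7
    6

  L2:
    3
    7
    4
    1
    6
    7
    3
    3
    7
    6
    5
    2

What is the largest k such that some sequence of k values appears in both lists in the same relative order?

7

Taking 7 at L1[1]=L2[2] → 1 at L1[3]=L2[4] → 6 at L1[4]=L2[5] → 7 at L1[5]=L2[6] → 3 at L1[7]=L2[8] → 7 at L1[8]=L2[9] → 6 at L1[9]=L2[10] gives a common subsequence of length 7, and the DP table's final entry dp[9][12] is also 7, so no common subsequence is longer.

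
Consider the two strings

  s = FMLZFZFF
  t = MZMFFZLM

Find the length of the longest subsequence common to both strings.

Pick M at s[2]=t[1], then Z at s[4]=t[2], then F at s[5]=t[5], then Z at s[6]=t[6]; all 4 characters appear in both, in order. Since dp[8][8] = 4, nothing longer is possible.

4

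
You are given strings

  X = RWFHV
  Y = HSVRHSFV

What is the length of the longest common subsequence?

3

Pick R (X #1, Y #4), then F (X #3, Y #7), then V (X #5, Y #8); all 3 characters appear in both, in order. The LCS DP gives dp[5][8] = 3, so this is optimal.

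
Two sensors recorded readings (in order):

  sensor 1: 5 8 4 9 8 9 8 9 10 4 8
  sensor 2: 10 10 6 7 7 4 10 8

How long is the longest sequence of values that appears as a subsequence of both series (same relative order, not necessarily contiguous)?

3

Let dp[i][j] be the LCS length of the first i values of sensor 1 and the first j values of sensor 2. dp[i][j] = dp[i-1][j-1]+1 when the i-th and j-th values match, else max(dp[i-1][j], dp[i][j-1]).
    · 10 10  6  7  7  4 10  8
 ·  0  0  0  0  0  0  0  0  0
 5  0  0  0  0  0  0  0  0  0
 8  0  0  0  0  0  0  0  0  1
 4  0  0  0  0  0  0  1  1  1
 9  0  0  0  0  0  0  1  1  1
 8  0  0  0  0  0  0  1  1  2
 9  0  0  0  0  0  0  1  1  2
 8  0  0  0  0  0  0  1  1  2
 9  0  0  0  0  0  0  1  1  2
10  0  1  1  1  1  1  1  2  2
 4  0  1  1  1  1  1  2  2  2
 8  0  1  1  1  1  1  2  2  3
dp[11][8] = 3. One LCS (by backtracking along matches): 4, 10, 8.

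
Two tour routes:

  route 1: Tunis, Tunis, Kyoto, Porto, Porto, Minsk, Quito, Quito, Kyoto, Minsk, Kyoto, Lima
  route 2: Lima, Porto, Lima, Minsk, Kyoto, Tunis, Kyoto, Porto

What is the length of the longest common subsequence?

Taking Porto (route 1 #4, route 2 #2), then Minsk (route 1 #6, route 2 #4), then Kyoto (route 1 #9, route 2 #5), then Kyoto (route 1 #11, route 2 #7) gives a common subsequence of length 4. dp[12][8] = 4 confirms this is the maximum.

4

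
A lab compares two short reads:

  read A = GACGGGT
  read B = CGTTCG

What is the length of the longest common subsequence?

3

Let dp[i][j] be the LCS length of the first i bases of read A and the first j bases of read B. dp[i][j] = dp[i-1][j-1]+1 when the i-th and j-th bases match, else max(dp[i-1][j], dp[i][j-1]).
    ·  C  G  T  T  C  G
 ·  0  0  0  0  0  0  0
 G  0  0  1  1  1  1  1
 A  0  0  1  1  1  1  1
 C  0  1  1  1  1  2  2
 G  0  1  2  2  2  2  3
 G  0  1  2  2  2  2  3
 G  0  1  2  2  2  2  3
 T  0  1  2  3  3  3  3
dp[7][6] = 3. One LCS (by backtracking along matches): GCG.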